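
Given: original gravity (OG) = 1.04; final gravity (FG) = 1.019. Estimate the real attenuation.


AA = (OG−FG)/(OG−1)·100;  RA = AA·0.8192
AA = (1.04 − 1.019)/(1.04 − 1)·100 = 52.5000
RA = 52.5000·0.8192

43.0080 %


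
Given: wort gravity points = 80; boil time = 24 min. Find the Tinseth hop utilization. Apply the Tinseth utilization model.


U = 1.65·0.000125^(GP/1000) · (1 − e^(−0.04·t))/4.15
bigness = 1.65·0.000125^(80/1000) = 0.8040
boil_factor = (1 − e^(−0.04·24))/4.15 = 0.1487
U = 0.8040 · 0.1487

0.1195


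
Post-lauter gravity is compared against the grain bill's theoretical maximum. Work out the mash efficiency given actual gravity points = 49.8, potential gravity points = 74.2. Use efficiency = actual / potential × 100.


efficiency = 49.8 / 74.2 × 100

67.1159 %


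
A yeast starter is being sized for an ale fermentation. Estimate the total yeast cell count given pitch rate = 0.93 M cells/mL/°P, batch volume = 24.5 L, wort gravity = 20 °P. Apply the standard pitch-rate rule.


cells (billions) = rate · V_L · °P
cells = 0.93 · 24.5 · 20

455.7000 billion cells


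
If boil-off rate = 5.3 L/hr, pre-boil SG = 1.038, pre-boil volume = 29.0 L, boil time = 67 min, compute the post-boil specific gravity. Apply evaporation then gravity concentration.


V_post = V_pre − rate·(t/60);  SG_post = 1 + (SG_pre−1)·V_pre/V_post
V_post = 29.0 − 5.3·(67/60) = 23.0817
SG_post = 1 + (1.038 − 1)·29.0/23.0817

1.0477


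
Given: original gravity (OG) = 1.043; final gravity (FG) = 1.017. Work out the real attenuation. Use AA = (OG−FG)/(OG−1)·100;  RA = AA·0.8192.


AA = (1.043 − 1.017)/(1.043 − 1)·100 = 60.4651
RA = 60.4651·0.8192

49.5330 %


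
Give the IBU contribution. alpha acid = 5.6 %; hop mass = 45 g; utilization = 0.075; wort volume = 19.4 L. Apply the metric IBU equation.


IBU = (α/100)·mass·U·1000 / V
IBU = (5.6/100)·45·0.075·1000 / 19.4

9.7423 IBU


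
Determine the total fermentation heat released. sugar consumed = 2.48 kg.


Q = m_sugar · 590 kJ/kg
Q = 2.48 · 590

1463.2000 kJ


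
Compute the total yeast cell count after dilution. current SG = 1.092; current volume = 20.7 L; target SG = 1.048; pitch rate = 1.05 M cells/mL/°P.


V_w = V·((SG_c−1)/(SG_t−1)−1);  °P = 259 − 259/SG_t;  cells = rate·(V+V_w)·°P
V_w = 20.7·((1.092−1)/(1.048−1)−1) = 18.9750
V_final = 20.7 + 18.9750 = 39.6750
°P = 259 − 259/1.048 = 11.8626
cells = 1.05·39.6750·11.8626

494.1809 billion cells


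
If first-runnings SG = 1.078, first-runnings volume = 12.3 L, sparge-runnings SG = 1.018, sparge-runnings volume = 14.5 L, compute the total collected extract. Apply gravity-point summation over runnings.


total = Σ (SG_i − 1)·1000·V_i
first = (1.078 − 1)·1000·12.3 = 959.4000
sparge = (1.018 − 1)·1000·14.5 = 261.0000
total = 959.4000 + 261.0000

1220.4000 gravity·L


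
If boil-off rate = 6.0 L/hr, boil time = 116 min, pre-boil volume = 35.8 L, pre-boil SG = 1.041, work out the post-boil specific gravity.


V_post = V_pre − rate·(t/60);  SG_post = 1 + (SG_pre−1)·V_pre/V_post
V_post = 35.8 − 6.0·(116/60) = 24.2000
SG_post = 1 + (1.041 − 1)·35.8/24.2000

1.0607


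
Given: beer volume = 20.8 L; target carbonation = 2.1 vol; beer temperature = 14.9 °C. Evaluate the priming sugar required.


residual = 14.695·(0.01821 + 0.09011·e^(−0.04·T));  sugar = (target − residual)·4.0·V
residual = 14.695·(0.01821 + 0.09011·e^(−0.04·14.9)) = 0.9972
sugar = (2.1 − 0.9972)·4.0·20.8

91.7507 g


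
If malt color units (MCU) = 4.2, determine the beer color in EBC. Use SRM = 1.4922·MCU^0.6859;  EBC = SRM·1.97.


SRM = 1.4922·4.2^0.6859 = 3.9931
EBC = 3.9931·1.97

7.8665 EBC


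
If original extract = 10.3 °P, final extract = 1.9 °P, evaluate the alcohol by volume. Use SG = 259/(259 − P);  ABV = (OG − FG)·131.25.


OG = 259/(259 − 10.3) = 1.0414
FG = 259/(259 − 1.9) = 1.0074
ABV = (1.0414 − 1.0074)·131.25

4.4658 % ABV


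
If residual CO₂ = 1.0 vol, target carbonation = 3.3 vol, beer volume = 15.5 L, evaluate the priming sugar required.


sugar = (target − residual)·4.0·V
sugar = (3.3 − 1.0)·4.0·15.5

142.6000 g


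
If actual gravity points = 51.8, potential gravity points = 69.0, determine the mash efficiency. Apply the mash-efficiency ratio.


efficiency = actual / potential × 100
efficiency = 51.8 / 69.0 × 100

75.0725 %


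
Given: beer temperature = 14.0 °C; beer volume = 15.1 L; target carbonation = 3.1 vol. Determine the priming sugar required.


residual = 14.695·(0.01821 + 0.09011·e^(−0.04·T));  sugar = (target − residual)·4.0·V
residual = 14.695·(0.01821 + 0.09011·e^(−0.04·14.0)) = 1.0240
sugar = (3.1 − 1.0240)·4.0·15.1

125.3921 g


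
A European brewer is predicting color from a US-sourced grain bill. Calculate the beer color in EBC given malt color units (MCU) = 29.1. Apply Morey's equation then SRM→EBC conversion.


SRM = 1.4922·MCU^0.6859;  EBC = SRM·1.97
SRM = 1.4922·29.1^0.6859 = 15.0630
EBC = 15.0630·1.97

29.6741 EBC


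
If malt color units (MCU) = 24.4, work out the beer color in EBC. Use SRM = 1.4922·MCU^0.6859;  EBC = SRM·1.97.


SRM = 1.4922·24.4^0.6859 = 13.3487
EBC = 13.3487·1.97

26.2969 EBC


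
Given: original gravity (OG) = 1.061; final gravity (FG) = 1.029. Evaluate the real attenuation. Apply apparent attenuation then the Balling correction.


AA = (OG−FG)/(OG−1)·100;  RA = AA·0.8192
AA = (1.061 − 1.029)/(1.061 − 1)·100 = 52.4590
RA = 52.4590·0.8192

42.9744 %


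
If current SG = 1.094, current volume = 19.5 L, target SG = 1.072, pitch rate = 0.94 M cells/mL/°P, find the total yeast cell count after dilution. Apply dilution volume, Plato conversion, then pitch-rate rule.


V_w = V·((SG_c−1)/(SG_t−1)−1);  °P = 259 − 259/SG_t;  cells = rate·(V+V_w)·°P
V_w = 19.5·((1.094−1)/(1.072−1)−1) = 5.9583
V_final = 19.5 + 5.9583 = 25.4583
°P = 259 − 259/1.072 = 17.3955
cells = 0.94·25.4583·17.3955

416.2893 billion cells


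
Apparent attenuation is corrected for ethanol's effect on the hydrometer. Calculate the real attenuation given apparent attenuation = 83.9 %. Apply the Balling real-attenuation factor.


RA = AA · 0.8192
RA = 83.9 · 0.8192

68.7309 %


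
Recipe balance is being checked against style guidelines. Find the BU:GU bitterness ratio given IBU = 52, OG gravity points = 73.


BU:GU = IBU / OG_points
BU:GU = 52 / 73

0.7123


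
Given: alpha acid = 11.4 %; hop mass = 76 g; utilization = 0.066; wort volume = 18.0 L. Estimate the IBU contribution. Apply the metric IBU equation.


IBU = (α/100)·mass·U·1000 / V
IBU = (11.4/100)·76·0.066·1000 / 18.0

31.7680 IBU


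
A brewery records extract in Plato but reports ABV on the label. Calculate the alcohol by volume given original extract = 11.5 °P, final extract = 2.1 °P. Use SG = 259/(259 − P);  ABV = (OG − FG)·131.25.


OG = 259/(259 − 11.5) = 1.0465
FG = 259/(259 − 2.1) = 1.0082
ABV = (1.0465 − 1.0082)·131.25

5.0256 % ABV


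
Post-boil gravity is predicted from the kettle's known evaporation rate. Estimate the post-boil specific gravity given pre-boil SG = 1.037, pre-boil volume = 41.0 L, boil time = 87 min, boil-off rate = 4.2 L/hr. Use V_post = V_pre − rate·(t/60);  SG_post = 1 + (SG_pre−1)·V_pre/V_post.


V_post = 41.0 − 4.2·(87/60) = 34.9100
SG_post = 1 + (1.037 − 1)·41.0/34.9100

1.0435


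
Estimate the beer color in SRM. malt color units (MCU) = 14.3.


SRM = 1.4922 · MCU^0.6859
SRM = 1.4922 · 14.3^0.6859

9.2528 SRM


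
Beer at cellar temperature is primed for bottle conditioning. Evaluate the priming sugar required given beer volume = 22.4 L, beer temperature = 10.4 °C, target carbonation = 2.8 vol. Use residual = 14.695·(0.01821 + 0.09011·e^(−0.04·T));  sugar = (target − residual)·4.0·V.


residual = 14.695·(0.01821 + 0.09011·e^(−0.04·10.4)) = 1.1411
sugar = (2.8 − 1.1411)·4.0·22.4

148.6354 g


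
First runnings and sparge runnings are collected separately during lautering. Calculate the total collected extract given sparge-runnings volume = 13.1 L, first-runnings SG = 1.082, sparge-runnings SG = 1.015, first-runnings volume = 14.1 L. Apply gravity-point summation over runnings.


total = Σ (SG_i − 1)·1000·V_i
first = (1.082 − 1)·1000·14.1 = 1156.2000
sparge = (1.015 − 1)·1000·13.1 = 196.5000
total = 1156.2000 + 196.5000

1352.7000 gravity·L


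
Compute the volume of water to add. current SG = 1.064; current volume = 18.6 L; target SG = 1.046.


V_water = V·((SG_curr − 1)/(SG_target − 1) − 1)
V_water = 18.6·((1.064 − 1)/(1.046 − 1) − 1)

7.2783 L


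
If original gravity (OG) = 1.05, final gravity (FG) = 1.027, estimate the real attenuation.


AA = (OG−FG)/(OG−1)·100;  RA = AA·0.8192
AA = (1.05 − 1.027)/(1.05 − 1)·100 = 46.0000
RA = 46.0000·0.8192

37.6832 %


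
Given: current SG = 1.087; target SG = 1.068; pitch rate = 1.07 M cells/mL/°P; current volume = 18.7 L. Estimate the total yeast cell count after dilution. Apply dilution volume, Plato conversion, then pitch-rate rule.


V_w = V·((SG_c−1)/(SG_t−1)−1);  °P = 259 − 259/SG_t;  cells = rate·(V+V_w)·°P
V_w = 18.7·((1.087−1)/(1.068−1)−1) = 5.2250
V_final = 18.7 + 5.2250 = 23.9250
°P = 259 − 259/1.068 = 16.4906
cells = 1.07·23.9250·16.4906

422.1562 billion cells


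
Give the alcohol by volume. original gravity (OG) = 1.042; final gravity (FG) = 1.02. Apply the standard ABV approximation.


ABV = (OG − FG) · 131.25
ABV = (1.042 − 1.02) · 131.25

2.8875 % ABV


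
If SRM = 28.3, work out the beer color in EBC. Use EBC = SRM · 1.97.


EBC = 28.3 · 1.97

55.7510 EBC


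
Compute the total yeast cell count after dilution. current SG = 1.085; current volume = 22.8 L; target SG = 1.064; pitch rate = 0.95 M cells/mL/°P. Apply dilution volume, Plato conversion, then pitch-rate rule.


V_w = V·((SG_c−1)/(SG_t−1)−1);  °P = 259 − 259/SG_t;  cells = rate·(V+V_w)·°P
V_w = 22.8·((1.085−1)/(1.064−1)−1) = 7.4812
V_final = 22.8 + 7.4812 = 30.2812
°P = 259 − 259/1.064 = 15.5789
cells = 0.95·30.2812·15.5789

448.1625 billion cells


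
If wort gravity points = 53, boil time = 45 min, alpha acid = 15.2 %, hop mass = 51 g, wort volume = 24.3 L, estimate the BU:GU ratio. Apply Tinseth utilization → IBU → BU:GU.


U = 1.65·0.000125^(GP/1000)·(1−e^(−0.04t))/4.15;  IBU = (α/100)·m·U·1000/V;  BU:GU = IBU/GP
U = 1.65·0.000125^(53/1000)·(1−e^(−0.04·45))/4.15 = 0.2061
IBU = (15.2/100)·51·0.2061·1000/24.3 = 65.7522
BU:GU = 65.7522/53

1.2406


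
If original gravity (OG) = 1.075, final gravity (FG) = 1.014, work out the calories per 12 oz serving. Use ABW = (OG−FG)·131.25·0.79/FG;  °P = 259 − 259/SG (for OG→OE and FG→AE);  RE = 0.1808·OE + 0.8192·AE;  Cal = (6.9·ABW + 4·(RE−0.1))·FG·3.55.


ABW = (1.075 − 1.014)·131.25·0.79/1.014 = 6.2376
OE = 259 − 259/1.075 = 18.0698 °P
AE = 259 − 259/1.014 = 3.5759 °P
RE = 0.1808·18.0698 + 0.8192·3.5759 = 6.1964 °P
Cal = (6.9·6.2376 + 4·(6.1964−0.1))·1.014·3.55

242.7105 kcal


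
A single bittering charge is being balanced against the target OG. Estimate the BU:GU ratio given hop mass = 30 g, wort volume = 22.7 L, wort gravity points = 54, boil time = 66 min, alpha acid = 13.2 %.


U = 1.65·0.000125^(GP/1000)·(1−e^(−0.04t))/4.15;  IBU = (α/100)·m·U·1000/V;  BU:GU = IBU/GP
U = 1.65·0.000125^(54/1000)·(1−e^(−0.04·66))/4.15 = 0.2273
IBU = (13.2/100)·30·0.2273·1000/22.7 = 39.6447
BU:GU = 39.6447/54

0.7342


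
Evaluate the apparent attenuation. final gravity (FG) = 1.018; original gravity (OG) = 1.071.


AA = (OG − FG)/(OG − 1) · 100
AA = (1.071 − 1.018)/(1.071 − 1) · 100

74.6479 %


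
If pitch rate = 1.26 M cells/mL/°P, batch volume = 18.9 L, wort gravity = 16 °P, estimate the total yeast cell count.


cells (billions) = rate · V_L · °P
cells = 1.26 · 18.9 · 16

381.0240 billion cells


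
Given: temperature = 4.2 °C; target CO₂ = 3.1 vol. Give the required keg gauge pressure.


psi = vols/(0.01821 + 0.09011·e^(−0.04·T)) − 14.695
psi = 3.1/(0.01821 + 0.09011·e^(−0.04·4.2)) − 14.695

18.1493 psi


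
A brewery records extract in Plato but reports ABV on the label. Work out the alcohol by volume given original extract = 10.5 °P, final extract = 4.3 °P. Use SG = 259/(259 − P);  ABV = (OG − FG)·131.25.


OG = 259/(259 − 10.5) = 1.0423
FG = 259/(259 − 4.3) = 1.0169
ABV = (1.0423 − 1.0169)·131.25

3.3299 % ABV


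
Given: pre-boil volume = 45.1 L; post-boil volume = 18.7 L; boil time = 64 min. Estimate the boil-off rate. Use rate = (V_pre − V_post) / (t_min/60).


rate = (45.1 − 18.7) / (64/60)

24.7500 L/hr


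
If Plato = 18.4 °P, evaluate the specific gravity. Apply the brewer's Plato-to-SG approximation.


SG = 259/(259 − P)
SG = 259/(259 − 18.4)

1.0765


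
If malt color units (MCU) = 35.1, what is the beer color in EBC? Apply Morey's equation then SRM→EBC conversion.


SRM = 1.4922·MCU^0.6859;  EBC = SRM·1.97
SRM = 1.4922·35.1^0.6859 = 17.1298
EBC = 17.1298·1.97

33.7458 EBC


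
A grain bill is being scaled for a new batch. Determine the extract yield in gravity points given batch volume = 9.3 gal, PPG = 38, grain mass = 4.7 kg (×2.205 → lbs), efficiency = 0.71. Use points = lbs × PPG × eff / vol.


lbs = 4.7 × 2.205 = 10.3635
points = 10.3635 × 38 × 0.71 / 9.3

30.0653 points


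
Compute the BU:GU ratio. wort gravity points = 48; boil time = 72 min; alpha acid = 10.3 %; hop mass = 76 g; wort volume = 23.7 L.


U = 1.65·0.000125^(GP/1000)·(1−e^(−0.04t))/4.15;  IBU = (α/100)·m·U·1000/V;  BU:GU = IBU/GP
U = 1.65·0.000125^(48/1000)·(1−e^(−0.04·72))/4.15 = 0.2438
IBU = (10.3/100)·76·0.2438·1000/23.7 = 80.5193
BU:GU = 80.5193/48

1.6775


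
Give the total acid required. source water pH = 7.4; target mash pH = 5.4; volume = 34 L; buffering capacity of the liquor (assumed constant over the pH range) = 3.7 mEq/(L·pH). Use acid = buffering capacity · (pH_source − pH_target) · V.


acid = 3.7 · (7.4 − 5.4) · 34

251.6000 mEq


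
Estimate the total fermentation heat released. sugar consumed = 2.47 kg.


Q = m_sugar · 590 kJ/kg
Q = 2.47 · 590

1457.3000 kJ


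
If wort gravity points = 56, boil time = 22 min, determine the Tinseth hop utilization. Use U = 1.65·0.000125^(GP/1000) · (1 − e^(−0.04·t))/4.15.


bigness = 1.65·0.000125^(56/1000) = 0.9975
boil_factor = (1 − e^(−0.04·22))/4.15 = 0.1410
U = 0.9975 · 0.1410

0.1407


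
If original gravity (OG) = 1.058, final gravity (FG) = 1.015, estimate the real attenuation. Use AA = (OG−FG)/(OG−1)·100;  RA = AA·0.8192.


AA = (1.058 − 1.015)/(1.058 − 1)·100 = 74.1379
RA = 74.1379·0.8192

60.7338 %


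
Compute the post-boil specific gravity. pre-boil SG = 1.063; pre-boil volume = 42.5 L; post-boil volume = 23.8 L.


SG_post = 1 + (SG_pre − 1)·V_pre/V_post
pts_pre = (1.063 − 1)·1000 = 63.0000
pts_post = 63.0000·42.5/23.8 = 112.5000
SG_post = 1 + 112.5000/1000

1.1125


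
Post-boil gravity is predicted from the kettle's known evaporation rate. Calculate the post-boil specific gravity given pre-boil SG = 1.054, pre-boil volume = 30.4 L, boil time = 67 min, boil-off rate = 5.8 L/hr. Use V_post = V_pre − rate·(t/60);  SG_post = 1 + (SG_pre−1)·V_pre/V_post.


V_post = 30.4 − 5.8·(67/60) = 23.9233
SG_post = 1 + (1.054 − 1)·30.4/23.9233

1.0686


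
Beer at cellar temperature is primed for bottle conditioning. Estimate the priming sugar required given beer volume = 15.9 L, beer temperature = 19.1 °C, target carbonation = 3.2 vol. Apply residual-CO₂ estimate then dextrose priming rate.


residual = 14.695·(0.01821 + 0.09011·e^(−0.04·T));  sugar = (target − residual)·4.0·V
residual = 14.695·(0.01821 + 0.09011·e^(−0.04·19.1)) = 0.8844
sugar = (3.2 − 0.8844)·4.0·15.9

147.2727 g


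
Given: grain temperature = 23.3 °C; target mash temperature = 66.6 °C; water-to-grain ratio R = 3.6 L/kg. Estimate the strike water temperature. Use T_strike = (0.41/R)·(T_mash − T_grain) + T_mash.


T_strike = (0.41/3.6)·(66.6 − 23.3) + 66.6

71.5314 °C


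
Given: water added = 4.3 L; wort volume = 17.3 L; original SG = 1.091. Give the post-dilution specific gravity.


SG_new = 1 + (SG_old − 1)·V_old/(V_old + V_water)
pts = (1.091 − 1)·1000·17.3/(17.3 + 4.3) = 72.8843
SG_new = 1 + 72.8843/1000

1.0729


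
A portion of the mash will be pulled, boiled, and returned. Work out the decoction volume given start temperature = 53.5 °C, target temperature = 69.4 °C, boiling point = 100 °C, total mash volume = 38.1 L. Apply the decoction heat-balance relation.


V_dec = V_total·(T_target − T_start)/(T_boil − T_start)
V_dec = 38.1·(69.4 − 53.5)/(100 − 53.5)

13.0277 L


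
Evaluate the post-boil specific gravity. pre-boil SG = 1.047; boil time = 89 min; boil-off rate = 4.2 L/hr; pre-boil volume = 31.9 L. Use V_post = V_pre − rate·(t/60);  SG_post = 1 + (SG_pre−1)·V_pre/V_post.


V_post = 31.9 − 4.2·(89/60) = 25.6700
SG_post = 1 + (1.047 − 1)·31.9/25.6700

1.0584


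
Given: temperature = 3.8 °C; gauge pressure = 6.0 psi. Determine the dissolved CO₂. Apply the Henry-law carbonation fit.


vols = (P + 14.695)·(0.01821 + 0.09011·e^(−0.04·T))
vols = (6.0 + 14.695)·(0.01821 + 0.09011·e^(−0.04·3.8))

1.9787 volumes


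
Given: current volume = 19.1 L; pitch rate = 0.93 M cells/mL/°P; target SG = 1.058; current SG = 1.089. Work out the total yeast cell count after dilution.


V_w = V·((SG_c−1)/(SG_t−1)−1);  °P = 259 − 259/SG_t;  cells = rate·(V+V_w)·°P
V_w = 19.1·((1.089−1)/(1.058−1)−1) = 10.2086
V_final = 19.1 + 10.2086 = 29.3086
°P = 259 − 259/1.058 = 14.1985
cells = 0.93·29.3086·14.1985

387.0084 billion cells


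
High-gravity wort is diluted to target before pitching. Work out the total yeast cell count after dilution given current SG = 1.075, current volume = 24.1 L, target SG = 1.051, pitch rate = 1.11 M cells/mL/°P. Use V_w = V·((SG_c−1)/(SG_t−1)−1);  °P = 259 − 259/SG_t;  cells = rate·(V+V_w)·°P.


V_w = 24.1·((1.075−1)/(1.051−1)−1) = 11.3412
V_final = 24.1 + 11.3412 = 35.4412
°P = 259 − 259/1.051 = 12.5680
cells = 1.11·35.4412·12.5680

494.4226 billion cells


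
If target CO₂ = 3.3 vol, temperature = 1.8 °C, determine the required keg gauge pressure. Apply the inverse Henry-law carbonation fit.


psi = vols/(0.01821 + 0.09011·e^(−0.04·T)) − 14.695
psi = 3.3/(0.01821 + 0.09011·e^(−0.04·1.8)) − 14.695

17.6389 psi


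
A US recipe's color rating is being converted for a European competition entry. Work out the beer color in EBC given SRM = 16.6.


EBC = SRM · 1.97
EBC = 16.6 · 1.97

32.7020 EBC


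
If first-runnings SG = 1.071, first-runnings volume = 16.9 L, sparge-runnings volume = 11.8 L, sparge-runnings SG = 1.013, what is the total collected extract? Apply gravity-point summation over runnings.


total = Σ (SG_i − 1)·1000·V_i
first = (1.071 − 1)·1000·16.9 = 1199.9000
sparge = (1.013 − 1)·1000·11.8 = 153.4000
total = 1199.9000 + 153.4000

1353.3000 gravity·L


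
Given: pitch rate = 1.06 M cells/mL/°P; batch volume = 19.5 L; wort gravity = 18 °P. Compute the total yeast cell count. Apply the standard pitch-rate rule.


cells (billions) = rate · V_L · °P
cells = 1.06 · 19.5 · 18

372.0600 billion cells


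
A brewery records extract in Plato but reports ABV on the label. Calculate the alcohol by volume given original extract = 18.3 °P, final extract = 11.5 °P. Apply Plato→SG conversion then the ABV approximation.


SG = 259/(259 − P);  ABV = (OG − FG)·131.25
OG = 259/(259 − 18.3) = 1.0760
FG = 259/(259 − 11.5) = 1.0465
ABV = (1.0760 − 1.0465)·131.25

3.8802 % ABV


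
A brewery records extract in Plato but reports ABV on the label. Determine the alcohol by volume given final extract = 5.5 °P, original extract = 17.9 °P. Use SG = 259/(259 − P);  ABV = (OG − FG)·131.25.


OG = 259/(259 − 17.9) = 1.0742
FG = 259/(259 − 5.5) = 1.0217
ABV = (1.0742 − 1.0217)·131.25

6.8968 % ABV


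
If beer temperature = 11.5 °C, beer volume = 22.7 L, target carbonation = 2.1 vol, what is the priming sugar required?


residual = 14.695·(0.01821 + 0.09011·e^(−0.04·T));  sugar = (target − residual)·4.0·V
residual = 14.695·(0.01821 + 0.09011·e^(−0.04·11.5)) = 1.1035
sugar = (2.1 − 1.1035)·4.0·22.7

90.4803 g


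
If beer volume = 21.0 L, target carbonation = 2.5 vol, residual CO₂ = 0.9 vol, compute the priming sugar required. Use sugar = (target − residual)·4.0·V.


sugar = (2.5 − 0.9)·4.0·21.0

134.4000 g


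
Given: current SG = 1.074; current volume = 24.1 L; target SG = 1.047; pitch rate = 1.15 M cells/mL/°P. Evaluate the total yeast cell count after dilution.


V_w = V·((SG_c−1)/(SG_t−1)−1);  °P = 259 − 259/SG_t;  cells = rate·(V+V_w)·°P
V_w = 24.1·((1.074−1)/(1.047−1)−1) = 13.8447
V_final = 24.1 + 13.8447 = 37.9447
°P = 259 − 259/1.047 = 11.6266
cells = 1.15·37.9447·11.6266

507.3407 billion cells


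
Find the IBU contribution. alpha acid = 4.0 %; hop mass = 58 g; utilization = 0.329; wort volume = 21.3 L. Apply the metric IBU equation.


IBU = (α/100)·mass·U·1000 / V
IBU = (4.0/100)·58·0.329·1000 / 21.3

35.8347 IBU


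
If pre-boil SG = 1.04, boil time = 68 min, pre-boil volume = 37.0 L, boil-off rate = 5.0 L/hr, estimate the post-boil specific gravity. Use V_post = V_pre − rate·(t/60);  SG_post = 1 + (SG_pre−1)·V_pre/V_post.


V_post = 37.0 − 5.0·(68/60) = 31.3333
SG_post = 1 + (1.04 − 1)·37.0/31.3333

1.0472


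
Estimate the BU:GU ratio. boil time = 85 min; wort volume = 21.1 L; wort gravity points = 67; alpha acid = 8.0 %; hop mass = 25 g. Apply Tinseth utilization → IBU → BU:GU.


U = 1.65·0.000125^(GP/1000)·(1−e^(−0.04t))/4.15;  IBU = (α/100)·m·U·1000/V;  BU:GU = IBU/GP
U = 1.65·0.000125^(67/1000)·(1−e^(−0.04·85))/4.15 = 0.2105
IBU = (8.0/100)·25·0.2105·1000/21.1 = 19.9496
BU:GU = 19.9496/67

0.2978


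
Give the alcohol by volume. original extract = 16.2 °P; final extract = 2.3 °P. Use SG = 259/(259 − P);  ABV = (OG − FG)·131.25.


OG = 259/(259 − 16.2) = 1.0667
FG = 259/(259 − 2.3) = 1.0090
ABV = (1.0667 − 1.0090)·131.25

7.5812 % ABV


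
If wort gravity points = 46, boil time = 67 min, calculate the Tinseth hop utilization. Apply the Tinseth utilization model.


U = 1.65·0.000125^(GP/1000) · (1 − e^(−0.04·t))/4.15
bigness = 1.65·0.000125^(46/1000) = 1.0913
boil_factor = (1 − e^(−0.04·67))/4.15 = 0.2244
U = 1.0913 · 0.2244

0.2449


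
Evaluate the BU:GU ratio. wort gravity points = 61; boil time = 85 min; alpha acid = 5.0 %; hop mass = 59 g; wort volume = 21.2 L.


U = 1.65·0.000125^(GP/1000)·(1−e^(−0.04t))/4.15;  IBU = (α/100)·m·U·1000/V;  BU:GU = IBU/GP
U = 1.65·0.000125^(61/1000)·(1−e^(−0.04·85))/4.15 = 0.2221
IBU = (5.0/100)·59·0.2221·1000/21.2 = 30.9095
BU:GU = 30.9095/61

0.5067


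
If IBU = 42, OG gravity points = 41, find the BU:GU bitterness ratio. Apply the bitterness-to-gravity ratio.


BU:GU = IBU / OG_points
BU:GU = 42 / 41

1.0244


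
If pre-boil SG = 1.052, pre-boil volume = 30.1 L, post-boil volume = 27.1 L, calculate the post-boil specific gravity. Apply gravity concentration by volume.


SG_post = 1 + (SG_pre − 1)·V_pre/V_post
pts_pre = (1.052 − 1)·1000 = 52.0000
pts_post = 52.0000·30.1/27.1 = 57.7565
SG_post = 1 + 57.7565/1000

1.0578


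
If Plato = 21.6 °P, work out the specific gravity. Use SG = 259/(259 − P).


SG = 259/(259 − 21.6)

1.0910


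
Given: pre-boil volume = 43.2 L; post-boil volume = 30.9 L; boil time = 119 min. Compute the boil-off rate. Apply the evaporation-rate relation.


rate = (V_pre − V_post) / (t_min/60)
rate = (43.2 − 30.9) / (119/60)

6.2017 L/hr


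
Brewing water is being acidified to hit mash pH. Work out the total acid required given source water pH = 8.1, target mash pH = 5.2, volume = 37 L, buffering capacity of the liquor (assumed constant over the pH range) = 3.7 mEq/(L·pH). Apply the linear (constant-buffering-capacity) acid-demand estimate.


acid = buffering capacity · (pH_source − pH_target) · V
acid = 3.7 · (8.1 − 5.2) · 37

397.0100 mEq


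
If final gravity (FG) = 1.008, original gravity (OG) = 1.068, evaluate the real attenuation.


AA = (OG−FG)/(OG−1)·100;  RA = AA·0.8192
AA = (1.068 − 1.008)/(1.068 − 1)·100 = 88.2353
RA = 88.2353·0.8192

72.2824 %


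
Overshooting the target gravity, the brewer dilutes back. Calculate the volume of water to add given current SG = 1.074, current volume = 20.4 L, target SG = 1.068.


V_water = V·((SG_curr − 1)/(SG_target − 1) − 1)
V_water = 20.4·((1.074 − 1)/(1.068 − 1) − 1)

1.8000 L


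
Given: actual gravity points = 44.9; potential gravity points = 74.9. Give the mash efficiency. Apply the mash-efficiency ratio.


efficiency = actual / potential × 100
efficiency = 44.9 / 74.9 × 100

59.9466 %


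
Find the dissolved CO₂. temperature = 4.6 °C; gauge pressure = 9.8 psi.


vols = (P + 14.695)·(0.01821 + 0.09011·e^(−0.04·T))
vols = (9.8 + 14.695)·(0.01821 + 0.09011·e^(−0.04·4.6))

2.2823 volumes


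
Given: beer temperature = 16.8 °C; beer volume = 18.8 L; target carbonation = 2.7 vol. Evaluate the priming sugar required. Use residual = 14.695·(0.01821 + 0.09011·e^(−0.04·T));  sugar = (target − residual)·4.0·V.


residual = 14.695·(0.01821 + 0.09011·e^(−0.04·16.8)) = 0.9438
sugar = (2.7 − 0.9438)·4.0·18.8

132.0640 g


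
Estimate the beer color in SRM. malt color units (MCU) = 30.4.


SRM = 1.4922 · MCU^0.6859
SRM = 1.4922 · 30.4^0.6859

15.5214 SRM


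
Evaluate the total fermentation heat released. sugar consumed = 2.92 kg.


Q = m_sugar · 590 kJ/kg
Q = 2.92 · 590

1722.8000 kJ


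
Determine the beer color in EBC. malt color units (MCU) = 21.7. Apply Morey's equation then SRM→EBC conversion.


SRM = 1.4922·MCU^0.6859;  EBC = SRM·1.97
SRM = 1.4922·21.7^0.6859 = 12.3170
EBC = 12.3170·1.97

24.2645 EBC


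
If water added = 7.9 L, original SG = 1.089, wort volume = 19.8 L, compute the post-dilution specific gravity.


SG_new = 1 + (SG_old − 1)·V_old/(V_old + V_water)
pts = (1.089 − 1)·1000·19.8/(19.8 + 7.9) = 63.6173
SG_new = 1 + 63.6173/1000

1.0636


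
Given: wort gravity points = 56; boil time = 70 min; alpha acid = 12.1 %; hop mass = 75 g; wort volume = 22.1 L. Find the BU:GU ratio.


U = 1.65·0.000125^(GP/1000)·(1−e^(−0.04t))/4.15;  IBU = (α/100)·m·U·1000/V;  BU:GU = IBU/GP
U = 1.65·0.000125^(56/1000)·(1−e^(−0.04·70))/4.15 = 0.2257
IBU = (12.1/100)·75·0.2257·1000/22.1 = 92.6981
BU:GU = 92.6981/56

1.6553


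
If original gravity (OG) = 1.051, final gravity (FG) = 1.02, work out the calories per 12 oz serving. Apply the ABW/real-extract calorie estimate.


ABW = (OG−FG)·131.25·0.79/FG;  °P = 259 − 259/SG (for OG→OE and FG→AE);  RE = 0.1808·OE + 0.8192·AE;  Cal = (6.9·ABW + 4·(RE−0.1))·FG·3.55
ABW = (1.051 − 1.02)·131.25·0.79/1.02 = 3.1513
OE = 259 − 259/1.051 = 12.5680 °P
AE = 259 − 259/1.02 = 5.0784 °P
RE = 0.1808·12.5680 + 0.8192·5.0784 = 6.4326 °P
Cal = (6.9·3.1513 + 4·(6.4326−0.1))·1.02·3.55

170.4553 kcal


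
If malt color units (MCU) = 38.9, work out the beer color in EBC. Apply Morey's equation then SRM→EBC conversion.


SRM = 1.4922·MCU^0.6859;  EBC = SRM·1.97
SRM = 1.4922·38.9^0.6859 = 18.3812
EBC = 18.3812·1.97

36.2109 EBC


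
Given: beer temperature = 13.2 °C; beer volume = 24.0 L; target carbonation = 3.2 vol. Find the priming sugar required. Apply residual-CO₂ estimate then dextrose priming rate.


residual = 14.695·(0.01821 + 0.09011·e^(−0.04·T));  sugar = (target − residual)·4.0·V
residual = 14.695·(0.01821 + 0.09011·e^(−0.04·13.2)) = 1.0486
sugar = (3.2 − 1.0486)·4.0·24.0

206.5375 g


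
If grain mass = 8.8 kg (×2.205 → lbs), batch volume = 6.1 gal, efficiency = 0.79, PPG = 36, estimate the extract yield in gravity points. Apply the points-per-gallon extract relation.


points = lbs × PPG × eff / vol
lbs = 8.8 × 2.205 = 19.4040
points = 19.4040 × 36 × 0.79 / 6.1

90.4672 points


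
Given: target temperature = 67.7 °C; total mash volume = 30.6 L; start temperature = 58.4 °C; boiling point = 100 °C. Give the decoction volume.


V_dec = V_total·(T_target − T_start)/(T_boil − T_start)
V_dec = 30.6·(67.7 − 58.4)/(100 − 58.4)

6.8409 L


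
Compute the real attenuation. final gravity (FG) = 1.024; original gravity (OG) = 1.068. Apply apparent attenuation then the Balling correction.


AA = (OG−FG)/(OG−1)·100;  RA = AA·0.8192
AA = (1.068 − 1.024)/(1.068 − 1)·100 = 64.7059
RA = 64.7059·0.8192

53.0071 %


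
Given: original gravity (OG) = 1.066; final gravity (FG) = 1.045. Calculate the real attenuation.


AA = (OG−FG)/(OG−1)·100;  RA = AA·0.8192
AA = (1.066 − 1.045)/(1.066 − 1)·100 = 31.8182
RA = 31.8182·0.8192

26.0655 %


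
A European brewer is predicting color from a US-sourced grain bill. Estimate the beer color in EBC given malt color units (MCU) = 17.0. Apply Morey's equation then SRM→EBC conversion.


SRM = 1.4922·MCU^0.6859;  EBC = SRM·1.97
SRM = 1.4922·17.0^0.6859 = 10.4182
EBC = 10.4182·1.97

20.5238 EBC


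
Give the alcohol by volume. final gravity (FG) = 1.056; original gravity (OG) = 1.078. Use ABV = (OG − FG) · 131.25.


ABV = (1.078 − 1.056) · 131.25

2.8875 % ABV


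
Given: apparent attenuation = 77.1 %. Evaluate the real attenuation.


RA = AA · 0.8192
RA = 77.1 · 0.8192

63.1603 %


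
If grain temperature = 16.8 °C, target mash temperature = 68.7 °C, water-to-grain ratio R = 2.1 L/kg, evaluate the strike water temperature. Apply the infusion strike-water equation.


T_strike = (0.41/R)·(T_mash − T_grain) + T_mash
T_strike = (0.41/2.1)·(68.7 − 16.8) + 68.7

78.8329 °C


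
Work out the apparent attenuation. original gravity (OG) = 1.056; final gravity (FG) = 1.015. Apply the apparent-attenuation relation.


AA = (OG − FG)/(OG − 1) · 100
AA = (1.056 − 1.015)/(1.056 − 1) · 100

73.2143 %


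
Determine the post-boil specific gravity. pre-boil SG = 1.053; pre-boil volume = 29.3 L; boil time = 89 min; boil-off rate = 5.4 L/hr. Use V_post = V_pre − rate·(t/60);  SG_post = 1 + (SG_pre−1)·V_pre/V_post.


V_post = 29.3 − 5.4·(89/60) = 21.2900
SG_post = 1 + (1.053 − 1)·29.3/21.2900

1.0729


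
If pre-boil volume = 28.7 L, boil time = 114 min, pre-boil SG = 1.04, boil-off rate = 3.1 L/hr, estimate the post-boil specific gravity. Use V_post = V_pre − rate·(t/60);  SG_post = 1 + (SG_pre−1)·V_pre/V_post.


V_post = 28.7 − 3.1·(114/60) = 22.8100
SG_post = 1 + (1.04 − 1)·28.7/22.8100

1.0503


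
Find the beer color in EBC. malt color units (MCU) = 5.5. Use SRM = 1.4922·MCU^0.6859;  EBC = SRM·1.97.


SRM = 1.4922·5.5^0.6859 = 4.8044
EBC = 4.8044·1.97

9.4647 EBC


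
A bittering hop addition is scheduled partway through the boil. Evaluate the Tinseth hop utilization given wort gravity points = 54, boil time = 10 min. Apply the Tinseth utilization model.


U = 1.65·0.000125^(GP/1000) · (1 − e^(−0.04·t))/4.15
bigness = 1.65·0.000125^(54/1000) = 1.0156
boil_factor = (1 − e^(−0.04·10))/4.15 = 0.0794
U = 1.0156 · 0.0794

0.0807


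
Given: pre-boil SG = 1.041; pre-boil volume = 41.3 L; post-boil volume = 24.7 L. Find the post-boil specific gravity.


SG_post = 1 + (SG_pre − 1)·V_pre/V_post
pts_pre = (1.041 − 1)·1000 = 41.0000
pts_post = 41.0000·41.3/24.7 = 68.5547
SG_post = 1 + 68.5547/1000

1.0686


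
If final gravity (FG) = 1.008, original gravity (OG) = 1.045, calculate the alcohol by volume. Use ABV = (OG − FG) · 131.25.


ABV = (1.045 − 1.008) · 131.25

4.8562 % ABV


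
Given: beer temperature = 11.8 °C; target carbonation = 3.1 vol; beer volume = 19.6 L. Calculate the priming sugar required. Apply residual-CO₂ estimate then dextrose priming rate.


residual = 14.695·(0.01821 + 0.09011·e^(−0.04·T));  sugar = (target − residual)·4.0·V
residual = 14.695·(0.01821 + 0.09011·e^(−0.04·11.8)) = 1.0935
sugar = (3.1 − 1.0935)·4.0·19.6

157.3057 g


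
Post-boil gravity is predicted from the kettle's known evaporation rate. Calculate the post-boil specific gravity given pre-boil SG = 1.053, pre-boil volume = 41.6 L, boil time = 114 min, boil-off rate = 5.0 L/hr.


V_post = V_pre − rate·(t/60);  SG_post = 1 + (SG_pre−1)·V_pre/V_post
V_post = 41.6 − 5.0·(114/60) = 32.1000
SG_post = 1 + (1.053 − 1)·41.6/32.1000

1.0687


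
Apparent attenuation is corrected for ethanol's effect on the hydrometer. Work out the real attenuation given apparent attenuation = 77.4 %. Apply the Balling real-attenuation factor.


RA = AA · 0.8192
RA = 77.4 · 0.8192

63.4061 %


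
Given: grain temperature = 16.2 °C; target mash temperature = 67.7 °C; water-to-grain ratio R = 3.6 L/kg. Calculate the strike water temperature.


T_strike = (0.41/R)·(T_mash − T_grain) + T_mash
T_strike = (0.41/3.6)·(67.7 − 16.2) + 67.7

73.5653 °C


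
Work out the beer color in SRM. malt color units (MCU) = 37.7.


SRM = 1.4922 · MCU^0.6859
SRM = 1.4922 · 37.7^0.6859

17.9903 SRM


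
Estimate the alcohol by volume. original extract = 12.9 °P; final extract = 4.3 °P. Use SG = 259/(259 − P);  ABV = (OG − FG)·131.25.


OG = 259/(259 − 12.9) = 1.0524
FG = 259/(259 − 4.3) = 1.0169
ABV = (1.0524 − 1.0169)·131.25

4.6640 % ABV


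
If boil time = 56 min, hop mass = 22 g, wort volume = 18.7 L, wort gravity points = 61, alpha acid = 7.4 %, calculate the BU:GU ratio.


U = 1.65·0.000125^(GP/1000)·(1−e^(−0.04t))/4.15;  IBU = (α/100)·m·U·1000/V;  BU:GU = IBU/GP
U = 1.65·0.000125^(61/1000)·(1−e^(−0.04·56))/4.15 = 0.2053
IBU = (7.4/100)·22·0.2053·1000/18.7 = 17.8762
BU:GU = 17.8762/61

0.2931


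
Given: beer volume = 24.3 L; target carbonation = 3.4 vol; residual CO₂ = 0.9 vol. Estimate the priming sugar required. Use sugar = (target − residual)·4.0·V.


sugar = (3.4 − 0.9)·4.0·24.3

243.0000 g


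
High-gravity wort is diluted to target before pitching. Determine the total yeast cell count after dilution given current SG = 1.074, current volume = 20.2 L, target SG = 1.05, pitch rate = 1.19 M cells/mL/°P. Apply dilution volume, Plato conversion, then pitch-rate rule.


V_w = V·((SG_c−1)/(SG_t−1)−1);  °P = 259 − 259/SG_t;  cells = rate·(V+V_w)·°P
V_w = 20.2·((1.074−1)/(1.05−1)−1) = 9.6960
V_final = 20.2 + 9.6960 = 29.8960
°P = 259 − 259/1.05 = 12.3333
cells = 1.19·29.8960·12.3333

438.7736 billion cells


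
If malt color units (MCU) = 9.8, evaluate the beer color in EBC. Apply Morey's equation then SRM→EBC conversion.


SRM = 1.4922·MCU^0.6859;  EBC = SRM·1.97
SRM = 1.4922·9.8^0.6859 = 7.1402
EBC = 7.1402·1.97

14.0661 EBC


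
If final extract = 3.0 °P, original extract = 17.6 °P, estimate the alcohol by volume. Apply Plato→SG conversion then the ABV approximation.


SG = 259/(259 − P);  ABV = (OG − FG)·131.25
OG = 259/(259 − 17.6) = 1.0729
FG = 259/(259 − 3.0) = 1.0117
ABV = (1.0729 − 1.0117)·131.25

8.0311 % ABV


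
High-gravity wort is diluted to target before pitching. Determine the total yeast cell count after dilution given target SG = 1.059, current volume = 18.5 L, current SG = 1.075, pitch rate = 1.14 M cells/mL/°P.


V_w = V·((SG_c−1)/(SG_t−1)−1);  °P = 259 − 259/SG_t;  cells = rate·(V+V_w)·°P
V_w = 18.5·((1.075−1)/(1.059−1)−1) = 5.0169
V_final = 18.5 + 5.0169 = 23.5169
°P = 259 − 259/1.059 = 14.4297
cells = 1.14·23.5169·14.4297

386.8492 billion cells


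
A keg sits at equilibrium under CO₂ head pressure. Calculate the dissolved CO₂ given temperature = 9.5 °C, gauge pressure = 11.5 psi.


vols = (P + 14.695)·(0.01821 + 0.09011·e^(−0.04·T))
vols = (11.5 + 14.695)·(0.01821 + 0.09011·e^(−0.04·9.5))

2.0912 volumes


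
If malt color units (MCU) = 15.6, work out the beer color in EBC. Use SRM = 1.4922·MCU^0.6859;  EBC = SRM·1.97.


SRM = 1.4922·15.6^0.6859 = 9.8218
EBC = 9.8218·1.97

19.3490 EBC


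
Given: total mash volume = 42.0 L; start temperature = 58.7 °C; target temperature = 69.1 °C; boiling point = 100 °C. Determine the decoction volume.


V_dec = V_total·(T_target − T_start)/(T_boil − T_start)
V_dec = 42.0·(69.1 − 58.7)/(100 − 58.7)

10.5763 L


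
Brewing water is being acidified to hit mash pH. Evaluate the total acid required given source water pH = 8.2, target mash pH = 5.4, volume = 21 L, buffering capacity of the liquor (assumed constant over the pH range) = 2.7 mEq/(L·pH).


acid = buffering capacity · (pH_source − pH_target) · V
acid = 2.7 · (8.2 − 5.4) · 21

158.7600 mEq


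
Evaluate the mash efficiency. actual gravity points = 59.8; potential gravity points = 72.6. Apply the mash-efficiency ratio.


efficiency = actual / potential × 100
efficiency = 59.8 / 72.6 × 100

82.3691 %


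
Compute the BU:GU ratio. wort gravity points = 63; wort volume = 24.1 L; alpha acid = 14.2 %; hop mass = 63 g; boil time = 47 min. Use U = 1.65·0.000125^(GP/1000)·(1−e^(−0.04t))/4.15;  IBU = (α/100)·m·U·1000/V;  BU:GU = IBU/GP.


U = 1.65·0.000125^(63/1000)·(1−e^(−0.04·47))/4.15 = 0.1913
IBU = (14.2/100)·63·0.1913·1000/24.1 = 70.9981
BU:GU = 70.9981/63

1.1270


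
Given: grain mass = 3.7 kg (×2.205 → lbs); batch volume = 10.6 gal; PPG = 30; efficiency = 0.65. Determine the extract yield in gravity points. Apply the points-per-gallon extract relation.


points = lbs × PPG × eff / vol
lbs = 3.7 × 2.205 = 8.1585
points = 8.1585 × 30 × 0.65 / 10.6

15.0086 points


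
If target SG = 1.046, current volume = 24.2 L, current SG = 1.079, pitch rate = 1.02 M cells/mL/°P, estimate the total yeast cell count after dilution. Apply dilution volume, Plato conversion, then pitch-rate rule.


V_w = V·((SG_c−1)/(SG_t−1)−1);  °P = 259 − 259/SG_t;  cells = rate·(V+V_w)·°P
V_w = 24.2·((1.079−1)/(1.046−1)−1) = 17.3609
V_final = 24.2 + 17.3609 = 41.5609
°P = 259 − 259/1.046 = 11.3901
cells = 1.02·41.5609·11.3901

482.8483 billion cells


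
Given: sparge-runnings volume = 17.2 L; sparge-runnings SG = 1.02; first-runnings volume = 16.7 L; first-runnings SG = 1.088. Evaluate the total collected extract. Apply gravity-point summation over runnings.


total = Σ (SG_i − 1)·1000·V_i
first = (1.088 − 1)·1000·16.7 = 1469.6000
sparge = (1.02 − 1)·1000·17.2 = 344.0000
total = 1469.6000 + 344.0000

1813.6000 gravity·L


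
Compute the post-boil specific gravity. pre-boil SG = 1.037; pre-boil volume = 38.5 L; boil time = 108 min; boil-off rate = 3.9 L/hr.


V_post = V_pre − rate·(t/60);  SG_post = 1 + (SG_pre−1)·V_pre/V_post
V_post = 38.5 − 3.9·(108/60) = 31.4800
SG_post = 1 + (1.037 − 1)·38.5/31.4800

1.0453


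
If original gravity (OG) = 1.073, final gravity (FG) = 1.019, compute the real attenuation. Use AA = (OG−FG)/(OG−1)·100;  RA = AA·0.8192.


AA = (1.073 − 1.019)/(1.073 − 1)·100 = 73.9726
RA = 73.9726·0.8192

60.5984 %


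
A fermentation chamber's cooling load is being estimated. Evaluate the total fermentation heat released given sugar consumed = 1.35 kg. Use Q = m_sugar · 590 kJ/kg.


Q = 1.35 · 590

796.5000 kJ
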